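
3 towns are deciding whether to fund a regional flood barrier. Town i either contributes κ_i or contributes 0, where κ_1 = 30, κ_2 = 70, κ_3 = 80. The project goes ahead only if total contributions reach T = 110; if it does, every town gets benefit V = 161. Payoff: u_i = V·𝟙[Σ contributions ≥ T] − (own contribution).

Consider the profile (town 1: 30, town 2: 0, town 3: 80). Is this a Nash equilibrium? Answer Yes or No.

Yes

Total = 110 ≥ 110: provided.
Town 1 (pledges 30, payoff 131): dropping to 0 → total 80, payoff 0. No gain.
Town 2 (pledges 0, payoff 161): pledging 70 → total 180, payoff 91. No gain.
Town 3 (pledges 80, payoff 81): dropping to 0 → total 30, payoff 0. No gain.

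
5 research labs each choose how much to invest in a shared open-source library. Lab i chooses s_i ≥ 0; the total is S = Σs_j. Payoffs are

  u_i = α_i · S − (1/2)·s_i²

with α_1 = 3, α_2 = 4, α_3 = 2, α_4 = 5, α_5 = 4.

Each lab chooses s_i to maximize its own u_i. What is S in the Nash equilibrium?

Lab i's FOC: ∂u_i/∂s_i = α_i − s_i = 0, so s_i* = α_i.
NE contributions = (3, 4, 2, 5, 4); S = 18.

18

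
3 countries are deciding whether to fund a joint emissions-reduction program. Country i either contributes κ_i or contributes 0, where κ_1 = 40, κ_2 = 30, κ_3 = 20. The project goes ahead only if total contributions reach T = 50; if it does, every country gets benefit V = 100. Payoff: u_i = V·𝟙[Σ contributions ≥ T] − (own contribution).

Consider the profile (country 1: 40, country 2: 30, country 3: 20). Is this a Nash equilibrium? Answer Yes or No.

No

Total = 90 ≥ 50: provided.
Country 1 (pledges 40, payoff 60): dropping to 0 → total 50, payoff 100. Profitable deviation.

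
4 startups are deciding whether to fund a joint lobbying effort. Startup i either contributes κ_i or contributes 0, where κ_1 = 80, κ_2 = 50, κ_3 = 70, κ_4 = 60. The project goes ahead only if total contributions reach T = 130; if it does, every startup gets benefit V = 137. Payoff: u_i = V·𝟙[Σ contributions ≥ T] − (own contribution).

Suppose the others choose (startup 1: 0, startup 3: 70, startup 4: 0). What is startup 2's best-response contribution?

Others' total = 70. Even contributing 50 gives 120 < 130: no benefit either way.
Best response: 0.

0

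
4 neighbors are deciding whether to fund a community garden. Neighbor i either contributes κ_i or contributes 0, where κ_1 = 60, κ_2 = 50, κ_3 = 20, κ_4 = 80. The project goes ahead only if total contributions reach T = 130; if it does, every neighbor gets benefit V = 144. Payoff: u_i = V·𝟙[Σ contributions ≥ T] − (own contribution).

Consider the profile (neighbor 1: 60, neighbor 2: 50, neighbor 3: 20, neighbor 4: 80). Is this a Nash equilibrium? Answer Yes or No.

Total = 210 ≥ 130: provided.
Neighbor 1 (pledges 60, payoff 84): dropping to 0 → total 150, payoff 144. Profitable deviation.

No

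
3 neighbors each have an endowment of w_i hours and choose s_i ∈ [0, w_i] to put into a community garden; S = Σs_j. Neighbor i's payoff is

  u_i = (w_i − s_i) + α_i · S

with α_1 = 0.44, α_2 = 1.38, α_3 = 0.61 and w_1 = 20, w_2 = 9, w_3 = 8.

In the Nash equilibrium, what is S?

9

∂u_i/∂s_i = α_i − 1, so neighbor i contributes w_i if α_i > 1, else 0.
α_i > 1 for i ∈ {2}; NE contributions (0, 9, 0), S = 9.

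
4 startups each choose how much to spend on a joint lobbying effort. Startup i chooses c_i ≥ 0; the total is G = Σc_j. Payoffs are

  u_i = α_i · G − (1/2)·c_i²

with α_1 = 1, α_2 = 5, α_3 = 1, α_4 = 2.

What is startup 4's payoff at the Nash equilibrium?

16

Startup i's FOC: ∂u_i/∂c_i = α_i − c_i = 0, so c_i* = α_i.
NE contributions = (1, 5, 1, 2); G = 9.
u_4 = α_4·G − ½·(c_4)² = 2·9 − ½·2² = 16.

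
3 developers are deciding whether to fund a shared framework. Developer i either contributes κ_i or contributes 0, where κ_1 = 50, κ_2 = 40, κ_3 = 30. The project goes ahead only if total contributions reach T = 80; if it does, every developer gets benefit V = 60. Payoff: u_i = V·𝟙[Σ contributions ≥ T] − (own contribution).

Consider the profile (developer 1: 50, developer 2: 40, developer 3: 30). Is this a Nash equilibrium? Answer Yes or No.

Total = 120 ≥ 80: provided.
Developer 1 (pledges 50, payoff 10): dropping to 0 → total 70, payoff 0. No gain.
Developer 2 (pledges 40, payoff 20): dropping to 0 → total 80, payoff 60. Profitable deviation.

No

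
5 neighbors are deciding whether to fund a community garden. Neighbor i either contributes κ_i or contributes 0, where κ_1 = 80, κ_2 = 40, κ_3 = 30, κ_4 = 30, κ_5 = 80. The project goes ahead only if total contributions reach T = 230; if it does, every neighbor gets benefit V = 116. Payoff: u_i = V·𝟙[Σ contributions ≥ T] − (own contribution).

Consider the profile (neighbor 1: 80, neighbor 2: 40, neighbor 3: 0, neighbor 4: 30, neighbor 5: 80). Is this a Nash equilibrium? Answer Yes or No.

Yes

Total = 230 ≥ 230: provided.
Neighbor 1 (pledges 80, payoff 36): dropping to 0 → total 150, payoff 0. No gain.
Neighbor 2 (pledges 40, payoff 76): dropping to 0 → total 190, payoff 0. No gain.
Neighbor 3 (pledges 0, payoff 116): pledging 30 → total 260, payoff 86. No gain.
Neighbor 4 (pledges 30, payoff 86): dropping to 0 → total 200, payoff 0. No gain.
Neighbor 5 (pledges 80, payoff 36): dropping to 0 → total 150, payoff 0. No gain.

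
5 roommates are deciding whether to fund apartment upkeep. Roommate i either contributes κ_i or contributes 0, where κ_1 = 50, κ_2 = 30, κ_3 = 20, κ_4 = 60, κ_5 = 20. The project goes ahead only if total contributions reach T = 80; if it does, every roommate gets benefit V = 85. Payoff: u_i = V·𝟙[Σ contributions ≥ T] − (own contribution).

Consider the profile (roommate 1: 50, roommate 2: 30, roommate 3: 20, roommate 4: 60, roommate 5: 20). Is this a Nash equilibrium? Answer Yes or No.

No

Total = 180 ≥ 80: provided.
Roommate 1 (pledges 50, payoff 35): dropping to 0 → total 130, payoff 85. Profitable deviation.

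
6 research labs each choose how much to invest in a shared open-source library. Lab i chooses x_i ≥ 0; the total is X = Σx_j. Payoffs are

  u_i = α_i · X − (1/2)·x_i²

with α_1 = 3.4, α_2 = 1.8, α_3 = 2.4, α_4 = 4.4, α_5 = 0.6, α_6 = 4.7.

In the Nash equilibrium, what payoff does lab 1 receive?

53.04

Lab i's FOC: ∂u_i/∂x_i = α_i − x_i = 0, so x_i* = α_i.
NE contributions = (3.4, 1.8, 2.4, 4.4, 0.6, 4.7); X = 17.3.
u_1 = α_1·X − ½·(x_1)² = 3.4·17.3 − ½·3.4² = 53.04.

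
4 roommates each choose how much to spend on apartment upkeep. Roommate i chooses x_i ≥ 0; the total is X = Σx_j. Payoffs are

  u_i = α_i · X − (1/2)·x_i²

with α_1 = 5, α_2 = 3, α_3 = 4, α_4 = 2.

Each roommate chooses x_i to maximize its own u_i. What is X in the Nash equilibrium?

14

Roommate i's FOC: ∂u_i/∂x_i = α_i − x_i = 0, so x_i* = α_i.
NE contributions = (5, 3, 4, 2); X = 14.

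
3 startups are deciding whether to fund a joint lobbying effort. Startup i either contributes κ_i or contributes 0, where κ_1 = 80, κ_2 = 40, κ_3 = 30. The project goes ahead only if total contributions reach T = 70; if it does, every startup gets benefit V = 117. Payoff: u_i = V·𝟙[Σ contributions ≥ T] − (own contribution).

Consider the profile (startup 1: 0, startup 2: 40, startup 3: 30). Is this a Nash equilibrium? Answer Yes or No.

Yes

Total = 70 ≥ 70: provided.
Startup 1 (pledges 0, payoff 117): pledging 80 → total 150, payoff 37. No gain.
Startup 2 (pledges 40, payoff 77): dropping to 0 → total 30, payoff 0. No gain.
Startup 3 (pledges 30, payoff 87): dropping to 0 → total 40, payoff 0. No gain.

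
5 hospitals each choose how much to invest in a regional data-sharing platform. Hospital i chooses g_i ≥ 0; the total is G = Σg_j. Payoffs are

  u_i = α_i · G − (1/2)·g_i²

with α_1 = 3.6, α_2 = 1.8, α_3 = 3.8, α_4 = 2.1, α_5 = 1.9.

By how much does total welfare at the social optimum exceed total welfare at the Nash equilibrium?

280.69

Hospital i's FOC: ∂u_i/∂g_i = α_i − g_i = 0, so g_i* = α_i.
NE contributions = (3.6, 1.8, 3.8, 2.1, 1.9); G = 13.2.
W^NE = (Σα)·G − ½Σα_i² = 13.2² − ½·38.66 = 154.91.
Planner sets g_i = Σα_j = 13.2 for every i, so G^SO = 5·13.2 = 66.
W^SO = (Σα)·G^SO − ½·5·(Σα)² = (5/2)·13.2² = 435.6.
Deadweight loss = W^SO − W^NE = 280.69.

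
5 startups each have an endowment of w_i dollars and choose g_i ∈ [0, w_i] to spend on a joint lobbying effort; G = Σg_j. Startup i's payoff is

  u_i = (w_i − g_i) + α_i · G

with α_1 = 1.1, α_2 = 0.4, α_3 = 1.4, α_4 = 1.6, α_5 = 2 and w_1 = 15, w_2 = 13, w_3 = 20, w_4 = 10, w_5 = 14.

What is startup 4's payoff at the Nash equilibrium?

∂u_i/∂g_i = α_i − 1, so startup i contributes w_i if α_i > 1, else 0.
α_i > 1 for i ∈ {1, 3, 4, 5}; NE contributions (15, 0, 20, 10, 14), G = 59.
u_4 = (10 − 10) + 1.6·59 = 94.4.

94.4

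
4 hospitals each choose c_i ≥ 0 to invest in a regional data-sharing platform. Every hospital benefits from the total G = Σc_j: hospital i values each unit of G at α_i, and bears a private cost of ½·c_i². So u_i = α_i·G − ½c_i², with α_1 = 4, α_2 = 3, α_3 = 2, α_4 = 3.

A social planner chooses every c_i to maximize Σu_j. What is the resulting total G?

Planner FOC: ∂(Σu_j)/∂c_i = (Σα_j) − c_i = 0, so c_i^SO = Σα_j = 12 for every i; G^SO = 48.

48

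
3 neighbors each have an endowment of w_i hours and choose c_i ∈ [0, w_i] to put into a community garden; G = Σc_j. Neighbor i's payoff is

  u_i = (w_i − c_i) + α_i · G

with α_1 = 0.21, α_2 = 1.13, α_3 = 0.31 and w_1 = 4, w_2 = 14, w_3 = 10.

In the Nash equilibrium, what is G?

14

∂u_i/∂c_i = α_i − 1, so neighbor i contributes w_i if α_i > 1, else 0.
α_i > 1 for i ∈ {2}; NE contributions (0, 14, 0), G = 14.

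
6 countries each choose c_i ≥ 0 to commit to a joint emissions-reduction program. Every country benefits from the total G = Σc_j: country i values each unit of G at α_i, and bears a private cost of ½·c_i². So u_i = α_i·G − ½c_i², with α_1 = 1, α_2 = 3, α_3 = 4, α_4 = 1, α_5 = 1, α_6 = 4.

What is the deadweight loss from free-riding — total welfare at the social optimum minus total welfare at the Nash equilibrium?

414

Country i's FOC: ∂u_i/∂c_i = α_i − c_i = 0, so c_i* = α_i.
NE contributions = (1, 3, 4, 1, 1, 4); G = 14.
W^NE = (Σα)·G − ½Σα_i² = 14² − ½·44 = 174.
Planner sets c_i = Σα_j = 14 for every i, so G^SO = 6·14 = 84.
W^SO = (Σα)·G^SO − ½·6·(Σα)² = (6/2)·14² = 588.
Deadweight loss = W^SO − W^NE = 414.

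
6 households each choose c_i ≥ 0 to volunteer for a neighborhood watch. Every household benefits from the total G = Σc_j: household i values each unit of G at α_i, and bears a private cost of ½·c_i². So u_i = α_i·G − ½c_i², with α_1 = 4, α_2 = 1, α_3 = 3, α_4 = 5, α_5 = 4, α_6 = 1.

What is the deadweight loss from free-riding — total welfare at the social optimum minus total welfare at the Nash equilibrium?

Household i's FOC: ∂u_i/∂c_i = α_i − c_i = 0, so c_i* = α_i.
NE contributions = (4, 1, 3, 5, 4, 1); G = 18.
W^NE = (Σα)·G − ½Σα_i² = 18² − ½·68 = 290.
Planner sets c_i = Σα_j = 18 for every i, so G^SO = 6·18 = 108.
W^SO = (Σα)·G^SO − ½·6·(Σα)² = (6/2)·18² = 972.
Deadweight loss = W^SO − W^NE = 682.

682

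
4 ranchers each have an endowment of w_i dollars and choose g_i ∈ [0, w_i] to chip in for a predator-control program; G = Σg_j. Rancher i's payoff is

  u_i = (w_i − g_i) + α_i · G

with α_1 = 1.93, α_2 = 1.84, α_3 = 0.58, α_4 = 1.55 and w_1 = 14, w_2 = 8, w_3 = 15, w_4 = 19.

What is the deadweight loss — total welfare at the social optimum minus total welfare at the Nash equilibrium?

73.5

∂u_i/∂g_i = α_i − 1, so rancher i contributes w_i if α_i > 1, else 0.
α_i > 1 for i ∈ {1, 2, 4}; NE contributions (14, 8, 0, 19), G = 41.
W^NE = Σw_i − G^NE + (Σα_i)·G^NE = 56 + 4.9·41 = 256.9.
Planner: ∂(Σu_j)/∂g_i = Σα_j − 1 = 4.9 > 0, so everyone contributes w_i; G^SO = 56, W^SO = 56 + 4.9·56 = 330.4.
Deadweight loss = 73.5.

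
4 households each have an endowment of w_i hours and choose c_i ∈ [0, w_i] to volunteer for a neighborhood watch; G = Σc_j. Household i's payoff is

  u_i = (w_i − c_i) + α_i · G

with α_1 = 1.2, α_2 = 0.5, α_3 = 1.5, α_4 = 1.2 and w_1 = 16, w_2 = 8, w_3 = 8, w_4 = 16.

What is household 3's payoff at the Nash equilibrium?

∂u_i/∂c_i = α_i − 1, so household i contributes w_i if α_i > 1, else 0.
α_i > 1 for i ∈ {1, 3, 4}; NE contributions (16, 0, 8, 16), G = 40.
u_3 = (8 − 8) + 1.5·40 = 60.

60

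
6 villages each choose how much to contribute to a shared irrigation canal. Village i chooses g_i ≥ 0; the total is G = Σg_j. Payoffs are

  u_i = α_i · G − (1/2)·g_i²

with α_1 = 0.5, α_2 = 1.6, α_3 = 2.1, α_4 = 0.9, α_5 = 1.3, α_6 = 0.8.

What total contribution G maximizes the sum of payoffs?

Planner FOC: ∂(Σu_j)/∂g_i = (Σα_j) − g_i = 0, so g_i^SO = Σα_j = 7.2 for every i; G^SO = 43.2.

43.2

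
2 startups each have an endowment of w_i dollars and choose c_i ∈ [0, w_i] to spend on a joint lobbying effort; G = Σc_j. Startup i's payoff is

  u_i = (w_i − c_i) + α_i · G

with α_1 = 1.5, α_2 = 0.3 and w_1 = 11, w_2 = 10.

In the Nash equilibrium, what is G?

∂u_i/∂c_i = α_i − 1, so startup i contributes w_i if α_i > 1, else 0.
α_i > 1 for i ∈ {1}; NE contributions (11, 0), G = 11.

11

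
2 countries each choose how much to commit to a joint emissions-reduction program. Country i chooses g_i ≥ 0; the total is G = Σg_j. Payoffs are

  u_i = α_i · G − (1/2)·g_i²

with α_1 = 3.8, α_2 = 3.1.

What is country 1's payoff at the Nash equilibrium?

19

Country i's FOC: ∂u_i/∂g_i = α_i − g_i = 0, so g_i* = α_i.
NE contributions = (3.8, 3.1); G = 6.9.
u_1 = α_1·G − ½·(g_1)² = 3.8·6.9 − ½·3.8² = 19.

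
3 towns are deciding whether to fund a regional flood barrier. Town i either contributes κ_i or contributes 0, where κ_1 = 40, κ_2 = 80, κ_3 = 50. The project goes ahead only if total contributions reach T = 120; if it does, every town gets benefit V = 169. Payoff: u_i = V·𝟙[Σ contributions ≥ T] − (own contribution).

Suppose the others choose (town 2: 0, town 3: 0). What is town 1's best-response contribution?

0

Others' total = 0. Even contributing 40 gives 40 < 120: no benefit either way.
Best response: 0.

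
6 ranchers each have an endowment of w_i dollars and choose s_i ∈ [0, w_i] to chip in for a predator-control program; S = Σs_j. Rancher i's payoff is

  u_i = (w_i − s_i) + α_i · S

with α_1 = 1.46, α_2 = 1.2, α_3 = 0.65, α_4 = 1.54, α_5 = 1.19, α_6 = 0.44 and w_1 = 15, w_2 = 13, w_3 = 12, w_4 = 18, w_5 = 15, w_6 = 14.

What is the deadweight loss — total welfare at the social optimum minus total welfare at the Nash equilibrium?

∂u_i/∂s_i = α_i − 1, so rancher i contributes w_i if α_i > 1, else 0.
α_i > 1 for i ∈ {1, 2, 4, 5}; NE contributions (15, 13, 0, 18, 15, 0), S = 61.
W^NE = Σw_i − S^NE + (Σα_i)·S^NE = 87 + 5.48·61 = 421.28.
Planner: ∂(Σu_j)/∂s_i = Σα_j − 1 = 5.48 > 0, so everyone contributes w_i; S^SO = 87, W^SO = 87 + 5.48·87 = 563.76.
Deadweight loss = 142.48.

142.48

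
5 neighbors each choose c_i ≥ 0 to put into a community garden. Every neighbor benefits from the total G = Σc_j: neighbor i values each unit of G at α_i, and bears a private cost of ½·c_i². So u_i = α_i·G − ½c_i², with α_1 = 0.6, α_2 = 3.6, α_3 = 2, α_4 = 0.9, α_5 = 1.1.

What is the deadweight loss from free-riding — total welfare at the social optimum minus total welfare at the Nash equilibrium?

110.53

Neighbor i's FOC: ∂u_i/∂c_i = α_i − c_i = 0, so c_i* = α_i.
NE contributions = (0.6, 3.6, 2, 0.9, 1.1); G = 8.2.
W^NE = (Σα)·G − ½Σα_i² = 8.2² − ½·19.34 = 57.57.
Planner sets c_i = Σα_j = 8.2 for every i, so G^SO = 5·8.2 = 41.
W^SO = (Σα)·G^SO − ½·5·(Σα)² = (5/2)·8.2² = 168.1.
Deadweight loss = W^SO − W^NE = 110.53.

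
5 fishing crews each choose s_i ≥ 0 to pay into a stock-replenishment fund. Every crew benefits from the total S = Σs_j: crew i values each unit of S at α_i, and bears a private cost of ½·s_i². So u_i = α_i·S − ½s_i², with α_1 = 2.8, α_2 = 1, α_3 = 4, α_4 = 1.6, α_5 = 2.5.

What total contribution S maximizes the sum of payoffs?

59.5

Planner FOC: ∂(Σu_j)/∂s_i = (Σα_j) − s_i = 0, so s_i^SO = Σα_j = 11.9 for every i; S^SO = 59.5.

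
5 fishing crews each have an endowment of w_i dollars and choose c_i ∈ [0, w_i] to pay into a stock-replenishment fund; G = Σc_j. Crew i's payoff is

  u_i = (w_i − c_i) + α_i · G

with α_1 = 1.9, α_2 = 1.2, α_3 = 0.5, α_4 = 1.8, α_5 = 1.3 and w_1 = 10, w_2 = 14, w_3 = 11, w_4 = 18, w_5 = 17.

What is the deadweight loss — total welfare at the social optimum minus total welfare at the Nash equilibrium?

∂u_i/∂c_i = α_i − 1, so crew i contributes w_i if α_i > 1, else 0.
α_i > 1 for i ∈ {1, 2, 4, 5}; NE contributions (10, 14, 0, 18, 17), G = 59.
W^NE = Σw_i − G^NE + (Σα_i)·G^NE = 70 + 5.7·59 = 406.3.
Planner: ∂(Σu_j)/∂c_i = Σα_j − 1 = 5.7 > 0, so everyone contributes w_i; G^SO = 70, W^SO = 70 + 5.7·70 = 469.
Deadweight loss = 62.7.

62.7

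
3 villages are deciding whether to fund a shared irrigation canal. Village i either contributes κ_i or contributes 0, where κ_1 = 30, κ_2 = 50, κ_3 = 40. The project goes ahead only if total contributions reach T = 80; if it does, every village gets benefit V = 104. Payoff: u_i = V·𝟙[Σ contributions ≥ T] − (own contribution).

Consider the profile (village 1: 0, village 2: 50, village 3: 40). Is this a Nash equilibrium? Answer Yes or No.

Yes

Total = 90 ≥ 80: provided.
Village 1 (pledges 0, payoff 104): pledging 30 → total 120, payoff 74. No gain.
Village 2 (pledges 50, payoff 54): dropping to 0 → total 40, payoff 0. No gain.
Village 3 (pledges 40, payoff 64): dropping to 0 → total 50, payoff 0. No gain.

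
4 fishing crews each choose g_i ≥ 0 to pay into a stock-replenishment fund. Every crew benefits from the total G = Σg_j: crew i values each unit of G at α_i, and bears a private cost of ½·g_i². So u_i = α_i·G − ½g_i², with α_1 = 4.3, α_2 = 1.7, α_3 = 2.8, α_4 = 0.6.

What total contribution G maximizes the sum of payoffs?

Planner FOC: ∂(Σu_j)/∂g_i = (Σα_j) − g_i = 0, so g_i^SO = Σα_j = 9.4 for every i; G^SO = 37.6.

37.6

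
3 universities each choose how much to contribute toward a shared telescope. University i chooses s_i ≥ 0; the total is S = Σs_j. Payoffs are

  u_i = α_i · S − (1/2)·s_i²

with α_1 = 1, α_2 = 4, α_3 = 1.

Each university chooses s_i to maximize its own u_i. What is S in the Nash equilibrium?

University i's FOC: ∂u_i/∂s_i = α_i − s_i = 0, so s_i* = α_i.
NE contributions = (1, 4, 1); S = 6.

6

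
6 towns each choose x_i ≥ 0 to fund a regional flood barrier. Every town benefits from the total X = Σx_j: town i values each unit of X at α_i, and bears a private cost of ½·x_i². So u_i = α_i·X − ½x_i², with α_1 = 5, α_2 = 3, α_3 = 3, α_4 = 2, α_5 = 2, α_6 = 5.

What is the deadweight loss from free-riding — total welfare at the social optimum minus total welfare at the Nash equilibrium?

838

Town i's FOC: ∂u_i/∂x_i = α_i − x_i = 0, so x_i* = α_i.
NE contributions = (5, 3, 3, 2, 2, 5); X = 20.
W^NE = (Σα)·X − ½Σα_i² = 20² − ½·76 = 362.
Planner sets x_i = Σα_j = 20 for every i, so X^SO = 6·20 = 120.
W^SO = (Σα)·X^SO − ½·6·(Σα)² = (6/2)·20² = 1200.
Deadweight loss = W^SO − W^NE = 838.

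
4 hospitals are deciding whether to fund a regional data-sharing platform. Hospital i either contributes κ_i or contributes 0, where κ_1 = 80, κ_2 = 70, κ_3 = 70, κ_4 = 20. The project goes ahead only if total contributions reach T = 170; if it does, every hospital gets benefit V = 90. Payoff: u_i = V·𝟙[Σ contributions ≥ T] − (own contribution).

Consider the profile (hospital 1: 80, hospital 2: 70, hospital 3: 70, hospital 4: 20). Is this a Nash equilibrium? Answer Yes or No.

Total = 240 ≥ 170: provided.
Hospital 1 (pledges 80, payoff 10): dropping to 0 → total 160, payoff 0. No gain.
Hospital 2 (pledges 70, payoff 20): dropping to 0 → total 170, payoff 90. Profitable deviation.

No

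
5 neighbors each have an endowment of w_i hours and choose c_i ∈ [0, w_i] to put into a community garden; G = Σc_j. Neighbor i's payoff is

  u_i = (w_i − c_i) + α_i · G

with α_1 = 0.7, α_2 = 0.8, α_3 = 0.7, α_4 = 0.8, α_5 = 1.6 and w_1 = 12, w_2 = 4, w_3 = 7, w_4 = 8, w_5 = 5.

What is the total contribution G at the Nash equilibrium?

∂u_i/∂c_i = α_i − 1, so neighbor i contributes w_i if α_i > 1, else 0.
α_i > 1 for i ∈ {5}; NE contributions (0, 0, 0, 0, 5), G = 5.

5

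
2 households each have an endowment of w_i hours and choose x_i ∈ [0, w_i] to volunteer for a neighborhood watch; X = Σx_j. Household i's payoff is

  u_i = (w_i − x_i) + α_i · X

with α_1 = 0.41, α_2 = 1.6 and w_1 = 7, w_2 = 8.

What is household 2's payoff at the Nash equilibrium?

∂u_i/∂x_i = α_i − 1, so household i contributes w_i if α_i > 1, else 0.
α_i > 1 for i ∈ {2}; NE contributions (0, 8), X = 8.
u_2 = (8 − 8) + 1.6·8 = 12.8.

12.8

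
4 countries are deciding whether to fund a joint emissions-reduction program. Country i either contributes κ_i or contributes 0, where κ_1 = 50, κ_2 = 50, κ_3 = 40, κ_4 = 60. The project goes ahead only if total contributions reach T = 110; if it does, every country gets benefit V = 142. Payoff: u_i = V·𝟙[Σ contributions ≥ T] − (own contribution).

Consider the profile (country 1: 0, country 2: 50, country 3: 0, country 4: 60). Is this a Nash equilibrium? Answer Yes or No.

Total = 110 ≥ 110: provided.
Country 1 (pledges 0, payoff 142): pledging 50 → total 160, payoff 92. No gain.
Country 2 (pledges 50, payoff 92): dropping to 0 → total 60, payoff 0. No gain.
Country 3 (pledges 0, payoff 142): pledging 40 → total 150, payoff 102. No gain.
Country 4 (pledges 60, payoff 82): dropping to 0 → total 50, payoff 0. No gain.

Yes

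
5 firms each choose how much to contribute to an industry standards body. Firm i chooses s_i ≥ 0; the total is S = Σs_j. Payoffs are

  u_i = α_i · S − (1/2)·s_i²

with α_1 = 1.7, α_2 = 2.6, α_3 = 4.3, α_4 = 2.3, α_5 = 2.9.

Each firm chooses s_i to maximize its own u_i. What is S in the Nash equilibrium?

13.8

Firm i's FOC: ∂u_i/∂s_i = α_i − s_i = 0, so s_i* = α_i.
NE contributions = (1.7, 2.6, 4.3, 2.3, 2.9); S = 13.8.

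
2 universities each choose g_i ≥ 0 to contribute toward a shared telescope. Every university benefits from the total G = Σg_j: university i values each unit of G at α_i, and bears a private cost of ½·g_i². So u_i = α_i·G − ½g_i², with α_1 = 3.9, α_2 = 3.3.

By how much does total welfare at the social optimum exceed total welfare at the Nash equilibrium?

University i's FOC: ∂u_i/∂g_i = α_i − g_i = 0, so g_i* = α_i.
NE contributions = (3.9, 3.3); G = 7.2.
W^NE = (Σα)·G − ½Σα_i² = 7.2² − ½·26.1 = 38.79.
Planner sets g_i = Σα_j = 7.2 for every i, so G^SO = 2·7.2 = 14.4.
W^SO = (Σα)·G^SO − ½·2·(Σα)² = (2/2)·7.2² = 51.84.
Deadweight loss = W^SO − W^NE = 13.05.

13.05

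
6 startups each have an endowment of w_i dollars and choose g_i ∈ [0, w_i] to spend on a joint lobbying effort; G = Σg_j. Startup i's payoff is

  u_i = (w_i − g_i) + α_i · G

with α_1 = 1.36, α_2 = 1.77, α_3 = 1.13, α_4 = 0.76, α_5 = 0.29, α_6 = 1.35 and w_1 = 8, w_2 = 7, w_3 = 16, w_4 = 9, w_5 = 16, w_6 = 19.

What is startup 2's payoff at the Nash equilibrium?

∂u_i/∂g_i = α_i − 1, so startup i contributes w_i if α_i > 1, else 0.
α_i > 1 for i ∈ {1, 2, 3, 6}; NE contributions (8, 7, 16, 0, 0, 19), G = 50.
u_2 = (7 − 7) + 1.77·50 = 88.5.

88.5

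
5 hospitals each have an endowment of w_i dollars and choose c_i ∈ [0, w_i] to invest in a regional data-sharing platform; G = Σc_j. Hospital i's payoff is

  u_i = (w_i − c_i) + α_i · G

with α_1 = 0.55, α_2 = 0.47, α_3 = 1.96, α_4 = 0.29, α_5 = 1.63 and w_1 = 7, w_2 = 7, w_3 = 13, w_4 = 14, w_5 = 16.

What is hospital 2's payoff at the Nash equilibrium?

∂u_i/∂c_i = α_i − 1, so hospital i contributes w_i if α_i > 1, else 0.
α_i > 1 for i ∈ {3, 5}; NE contributions (0, 0, 13, 0, 16), G = 29.
u_2 = (7 − 0) + 0.47·29 = 20.63.

20.63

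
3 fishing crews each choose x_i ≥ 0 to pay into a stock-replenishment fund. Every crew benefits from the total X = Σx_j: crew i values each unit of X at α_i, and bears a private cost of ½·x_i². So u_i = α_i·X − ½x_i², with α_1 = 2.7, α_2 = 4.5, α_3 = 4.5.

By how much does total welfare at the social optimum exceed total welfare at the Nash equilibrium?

Crew i's FOC: ∂u_i/∂x_i = α_i − x_i = 0, so x_i* = α_i.
NE contributions = (2.7, 4.5, 4.5); X = 11.7.
W^NE = (Σα)·X − ½Σα_i² = 11.7² − ½·47.79 = 112.995.
Planner sets x_i = Σα_j = 11.7 for every i, so X^SO = 3·11.7 = 35.1.
W^SO = (Σα)·X^SO − ½·3·(Σα)² = (3/2)·11.7² = 205.335.
Deadweight loss = W^SO − W^NE = 92.34.

92.34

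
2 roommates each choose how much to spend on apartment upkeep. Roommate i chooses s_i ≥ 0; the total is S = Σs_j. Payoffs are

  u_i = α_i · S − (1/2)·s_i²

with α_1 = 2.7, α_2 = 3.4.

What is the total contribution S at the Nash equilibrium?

6.1

Roommate i's FOC: ∂u_i/∂s_i = α_i − s_i = 0, so s_i* = α_i.
NE contributions = (2.7, 3.4); S = 6.1.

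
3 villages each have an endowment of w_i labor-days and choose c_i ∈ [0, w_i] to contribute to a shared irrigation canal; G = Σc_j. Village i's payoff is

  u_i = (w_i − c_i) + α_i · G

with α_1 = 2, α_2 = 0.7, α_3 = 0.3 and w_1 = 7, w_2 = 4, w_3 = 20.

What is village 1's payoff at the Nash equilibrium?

∂u_i/∂c_i = α_i − 1, so village i contributes w_i if α_i > 1, else 0.
α_i > 1 for i ∈ {1}; NE contributions (7, 0, 0), G = 7.
u_1 = (7 − 7) + 2·7 = 14.

14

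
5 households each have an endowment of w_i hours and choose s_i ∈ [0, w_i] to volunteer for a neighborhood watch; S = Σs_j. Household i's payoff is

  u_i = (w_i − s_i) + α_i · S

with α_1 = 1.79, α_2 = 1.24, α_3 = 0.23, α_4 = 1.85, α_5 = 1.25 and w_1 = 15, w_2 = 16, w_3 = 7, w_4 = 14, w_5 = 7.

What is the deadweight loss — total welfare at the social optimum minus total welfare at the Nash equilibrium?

∂u_i/∂s_i = α_i − 1, so household i contributes w_i if α_i > 1, else 0.
α_i > 1 for i ∈ {1, 2, 4, 5}; NE contributions (15, 16, 0, 14, 7), S = 52.
W^NE = Σw_i − S^NE + (Σα_i)·S^NE = 59 + 5.36·52 = 337.72.
Planner: ∂(Σu_j)/∂s_i = Σα_j − 1 = 5.36 > 0, so everyone contributes w_i; S^SO = 59, W^SO = 59 + 5.36·59 = 375.24.
Deadweight loss = 37.52.

37.52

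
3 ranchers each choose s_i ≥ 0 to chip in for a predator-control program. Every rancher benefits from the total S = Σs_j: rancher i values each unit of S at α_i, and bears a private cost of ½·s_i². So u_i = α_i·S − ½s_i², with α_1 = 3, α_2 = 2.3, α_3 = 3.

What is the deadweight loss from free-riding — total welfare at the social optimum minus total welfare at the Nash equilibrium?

46.09

Rancher i's FOC: ∂u_i/∂s_i = α_i − s_i = 0, so s_i* = α_i.
NE contributions = (3, 2.3, 3); S = 8.3.
W^NE = (Σα)·S − ½Σα_i² = 8.3² − ½·23.29 = 57.245.
Planner sets s_i = Σα_j = 8.3 for every i, so S^SO = 3·8.3 = 24.9.
W^SO = (Σα)·S^SO − ½·3·(Σα)² = (3/2)·8.3² = 103.335.
Deadweight loss = W^SO − W^NE = 46.09.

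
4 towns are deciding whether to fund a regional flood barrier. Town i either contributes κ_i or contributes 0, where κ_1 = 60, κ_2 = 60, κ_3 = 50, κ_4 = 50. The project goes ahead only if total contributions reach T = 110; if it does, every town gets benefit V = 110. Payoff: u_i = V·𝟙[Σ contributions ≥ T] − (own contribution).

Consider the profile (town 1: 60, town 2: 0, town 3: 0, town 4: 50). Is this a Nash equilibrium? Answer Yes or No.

Total = 110 ≥ 110: provided.
Town 1 (pledges 60, payoff 50): dropping to 0 → total 50, payoff 0. No gain.
Town 2 (pledges 0, payoff 110): pledging 60 → total 170, payoff 50. No gain.
Town 3 (pledges 0, payoff 110): pledging 50 → total 160, payoff 60. No gain.
Town 4 (pledges 50, payoff 60): dropping to 0 → total 60, payoff 0. No gain.

Yes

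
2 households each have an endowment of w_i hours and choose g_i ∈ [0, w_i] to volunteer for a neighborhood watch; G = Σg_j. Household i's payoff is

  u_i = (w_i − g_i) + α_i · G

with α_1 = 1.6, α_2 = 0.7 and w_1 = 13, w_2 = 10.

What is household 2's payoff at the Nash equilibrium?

19.1

∂u_i/∂g_i = α_i − 1, so household i contributes w_i if α_i > 1, else 0.
α_i > 1 for i ∈ {1}; NE contributions (13, 0), G = 13.
u_2 = (10 − 0) + 0.7·13 = 19.1.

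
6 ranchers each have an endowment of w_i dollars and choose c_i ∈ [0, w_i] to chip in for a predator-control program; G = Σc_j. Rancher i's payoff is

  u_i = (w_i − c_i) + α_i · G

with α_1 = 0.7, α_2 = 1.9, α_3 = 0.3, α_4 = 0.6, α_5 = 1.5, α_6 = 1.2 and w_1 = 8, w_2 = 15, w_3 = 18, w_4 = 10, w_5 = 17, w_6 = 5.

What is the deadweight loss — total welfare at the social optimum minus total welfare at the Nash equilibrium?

∂u_i/∂c_i = α_i − 1, so rancher i contributes w_i if α_i > 1, else 0.
α_i > 1 for i ∈ {2, 5, 6}; NE contributions (0, 15, 0, 0, 17, 5), G = 37.
W^NE = Σw_i − G^NE + (Σα_i)·G^NE = 73 + 5.2·37 = 265.4.
Planner: ∂(Σu_j)/∂c_i = Σα_j − 1 = 5.2 > 0, so everyone contributes w_i; G^SO = 73, W^SO = 73 + 5.2·73 = 452.6.
Deadweight loss = 187.2.

187.2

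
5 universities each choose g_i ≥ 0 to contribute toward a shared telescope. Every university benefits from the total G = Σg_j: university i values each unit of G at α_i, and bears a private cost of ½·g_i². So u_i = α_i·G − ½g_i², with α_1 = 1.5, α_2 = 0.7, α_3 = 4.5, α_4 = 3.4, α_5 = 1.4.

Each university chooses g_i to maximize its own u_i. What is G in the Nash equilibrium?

11.5

University i's FOC: ∂u_i/∂g_i = α_i − g_i = 0, so g_i* = α_i.
NE contributions = (1.5, 0.7, 4.5, 3.4, 1.4); G = 11.5.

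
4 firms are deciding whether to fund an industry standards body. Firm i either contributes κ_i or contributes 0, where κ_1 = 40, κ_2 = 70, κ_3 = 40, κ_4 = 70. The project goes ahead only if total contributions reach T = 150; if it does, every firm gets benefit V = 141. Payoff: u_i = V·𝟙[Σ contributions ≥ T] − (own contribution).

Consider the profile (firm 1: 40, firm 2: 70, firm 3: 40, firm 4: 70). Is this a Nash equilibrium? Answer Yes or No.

No

Total = 220 ≥ 150: provided.
Firm 1 (pledges 40, payoff 101): dropping to 0 → total 180, payoff 141. Profitable deviation.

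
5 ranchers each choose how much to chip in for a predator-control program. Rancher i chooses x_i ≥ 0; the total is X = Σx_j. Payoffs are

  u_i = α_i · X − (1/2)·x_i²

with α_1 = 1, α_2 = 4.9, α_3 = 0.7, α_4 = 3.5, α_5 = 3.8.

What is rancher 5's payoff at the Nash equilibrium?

45.6

Rancher i's FOC: ∂u_i/∂x_i = α_i − x_i = 0, so x_i* = α_i.
NE contributions = (1, 4.9, 0.7, 3.5, 3.8); X = 13.9.
u_5 = α_5·X − ½·(x_5)² = 3.8·13.9 − ½·3.8² = 45.6.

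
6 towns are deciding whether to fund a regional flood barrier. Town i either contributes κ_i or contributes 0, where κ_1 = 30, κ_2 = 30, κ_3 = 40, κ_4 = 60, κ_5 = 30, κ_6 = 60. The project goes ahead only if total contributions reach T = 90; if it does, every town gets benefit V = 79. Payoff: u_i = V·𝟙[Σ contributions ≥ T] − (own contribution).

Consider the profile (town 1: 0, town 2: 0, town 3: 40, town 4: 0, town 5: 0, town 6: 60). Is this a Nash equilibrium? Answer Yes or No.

Total = 100 ≥ 90: provided.
Town 1 (pledges 0, payoff 79): pledging 30 → total 130, payoff 49. No gain.
Town 2 (pledges 0, payoff 79): pledging 30 → total 130, payoff 49. No gain.
Town 3 (pledges 40, payoff 39): dropping to 0 → total 60, payoff 0. No gain.
Town 4 (pledges 0, payoff 79): pledging 60 → total 160, payoff 19. No gain.
Town 5 (pledges 0, payoff 79): pledging 30 → total 130, payoff 49. No gain.
Town 6 (pledges 60, payoff 19): dropping to 0 → total 40, payoff 0. No gain.

Yes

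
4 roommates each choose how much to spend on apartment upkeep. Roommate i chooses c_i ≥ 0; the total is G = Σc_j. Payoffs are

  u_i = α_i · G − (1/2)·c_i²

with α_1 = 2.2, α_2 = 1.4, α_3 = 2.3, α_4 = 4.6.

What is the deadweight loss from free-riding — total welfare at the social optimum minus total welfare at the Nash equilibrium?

126.875

Roommate i's FOC: ∂u_i/∂c_i = α_i − c_i = 0, so c_i* = α_i.
NE contributions = (2.2, 1.4, 2.3, 4.6); G = 10.5.
W^NE = (Σα)·G − ½Σα_i² = 10.5² − ½·33.25 = 93.625.
Planner sets c_i = Σα_j = 10.5 for every i, so G^SO = 4·10.5 = 42.
W^SO = (Σα)·G^SO − ½·4·(Σα)² = (4/2)·10.5² = 220.5.
Deadweight loss = W^SO − W^NE = 126.875.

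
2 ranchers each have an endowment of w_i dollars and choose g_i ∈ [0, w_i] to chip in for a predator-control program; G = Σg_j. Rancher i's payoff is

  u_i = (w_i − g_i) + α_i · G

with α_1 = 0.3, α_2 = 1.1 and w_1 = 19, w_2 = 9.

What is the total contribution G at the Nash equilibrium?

∂u_i/∂g_i = α_i − 1, so rancher i contributes w_i if α_i > 1, else 0.
α_i > 1 for i ∈ {2}; NE contributions (0, 9), G = 9.

9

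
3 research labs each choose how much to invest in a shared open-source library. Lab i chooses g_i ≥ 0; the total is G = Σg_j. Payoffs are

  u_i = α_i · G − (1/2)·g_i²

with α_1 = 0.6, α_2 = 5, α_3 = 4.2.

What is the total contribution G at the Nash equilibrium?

9.8

Lab i's FOC: ∂u_i/∂g_i = α_i − g_i = 0, so g_i* = α_i.
NE contributions = (0.6, 5, 4.2); G = 9.8.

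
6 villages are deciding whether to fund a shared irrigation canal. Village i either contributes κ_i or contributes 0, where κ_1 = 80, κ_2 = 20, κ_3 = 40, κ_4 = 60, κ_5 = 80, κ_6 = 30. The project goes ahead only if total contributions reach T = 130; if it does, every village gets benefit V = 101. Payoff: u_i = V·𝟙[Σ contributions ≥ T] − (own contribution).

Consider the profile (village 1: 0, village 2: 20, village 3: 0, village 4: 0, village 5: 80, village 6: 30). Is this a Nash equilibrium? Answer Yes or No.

Yes

Total = 130 ≥ 130: provided.
Village 1 (pledges 0, payoff 101): pledging 80 → total 210, payoff 21. No gain.
Village 2 (pledges 20, payoff 81): dropping to 0 → total 110, payoff 0. No gain.
Village 3 (pledges 0, payoff 101): pledging 40 → total 170, payoff 61. No gain.
Village 4 (pledges 0, payoff 101): pledging 60 → total 190, payoff 41. No gain.
Village 5 (pledges 80, payoff 21): dropping to 0 → total 50, payoff 0. No gain.
Village 6 (pledges 30, payoff 71): dropping to 0 → total 100, payoff 0. No gain.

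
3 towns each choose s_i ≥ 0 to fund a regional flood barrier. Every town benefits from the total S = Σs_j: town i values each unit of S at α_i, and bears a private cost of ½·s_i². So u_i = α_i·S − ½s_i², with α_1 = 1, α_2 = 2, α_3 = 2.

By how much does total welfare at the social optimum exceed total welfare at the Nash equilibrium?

17

Town i's FOC: ∂u_i/∂s_i = α_i − s_i = 0, so s_i* = α_i.
NE contributions = (1, 2, 2); S = 5.
W^NE = (Σα)·S − ½Σα_i² = 5² − ½·9 = 20.5.
Planner sets s_i = Σα_j = 5 for every i, so S^SO = 3·5 = 15.
W^SO = (Σα)·S^SO − ½·3·(Σα)² = (3/2)·5² = 37.5.
Deadweight loss = W^SO − W^NE = 17.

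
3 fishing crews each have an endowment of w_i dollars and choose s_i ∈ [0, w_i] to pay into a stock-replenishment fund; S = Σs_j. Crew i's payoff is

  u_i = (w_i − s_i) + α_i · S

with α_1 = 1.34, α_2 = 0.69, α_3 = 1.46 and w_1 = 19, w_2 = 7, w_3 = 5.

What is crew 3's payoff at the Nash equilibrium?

∂u_i/∂s_i = α_i − 1, so crew i contributes w_i if α_i > 1, else 0.
α_i > 1 for i ∈ {1, 3}; NE contributions (19, 0, 5), S = 24.
u_3 = (5 − 5) + 1.46·24 = 35.04.

35.04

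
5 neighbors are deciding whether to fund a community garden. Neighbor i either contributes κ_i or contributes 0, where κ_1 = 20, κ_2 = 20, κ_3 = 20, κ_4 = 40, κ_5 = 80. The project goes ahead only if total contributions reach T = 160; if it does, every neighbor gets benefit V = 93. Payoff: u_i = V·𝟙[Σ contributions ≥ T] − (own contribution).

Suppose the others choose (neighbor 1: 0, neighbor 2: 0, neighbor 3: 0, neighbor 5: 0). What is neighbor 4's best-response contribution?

0

Others' total = 0. Even contributing 40 gives 40 < 160: no benefit either way.
Best response: 0.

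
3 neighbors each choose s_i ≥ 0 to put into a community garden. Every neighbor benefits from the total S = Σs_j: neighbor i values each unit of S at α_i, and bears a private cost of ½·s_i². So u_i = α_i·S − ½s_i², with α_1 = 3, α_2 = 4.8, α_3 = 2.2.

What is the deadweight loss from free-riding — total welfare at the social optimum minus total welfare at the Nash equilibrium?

68.44

Neighbor i's FOC: ∂u_i/∂s_i = α_i − s_i = 0, so s_i* = α_i.
NE contributions = (3, 4.8, 2.2); S = 10.
W^NE = (Σα)·S − ½Σα_i² = 10² − ½·36.88 = 81.56.
Planner sets s_i = Σα_j = 10 for every i, so S^SO = 3·10 = 30.
W^SO = (Σα)·S^SO − ½·3·(Σα)² = (3/2)·10² = 150.
Deadweight loss = W^SO − W^NE = 68.44.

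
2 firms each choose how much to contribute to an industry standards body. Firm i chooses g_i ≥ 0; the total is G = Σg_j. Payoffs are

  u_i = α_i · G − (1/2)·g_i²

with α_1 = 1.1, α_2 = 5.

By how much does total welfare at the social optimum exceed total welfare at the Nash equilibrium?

13.105

Firm i's FOC: ∂u_i/∂g_i = α_i − g_i = 0, so g_i* = α_i.
NE contributions = (1.1, 5); G = 6.1.
W^NE = (Σα)·G − ½Σα_i² = 6.1² − ½·26.21 = 24.105.
Planner sets g_i = Σα_j = 6.1 for every i, so G^SO = 2·6.1 = 12.2.
W^SO = (Σα)·G^SO − ½·2·(Σα)² = (2/2)·6.1² = 37.21.
Deadweight loss = W^SO − W^NE = 13.105.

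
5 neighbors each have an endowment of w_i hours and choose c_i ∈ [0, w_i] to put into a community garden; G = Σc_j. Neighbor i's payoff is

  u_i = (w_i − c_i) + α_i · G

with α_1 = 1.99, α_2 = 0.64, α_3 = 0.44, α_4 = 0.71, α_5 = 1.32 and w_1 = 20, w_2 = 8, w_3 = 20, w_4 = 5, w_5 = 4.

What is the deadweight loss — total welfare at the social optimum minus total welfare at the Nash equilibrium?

∂u_i/∂c_i = α_i − 1, so neighbor i contributes w_i if α_i > 1, else 0.
α_i > 1 for i ∈ {1, 5}; NE contributions (20, 0, 0, 0, 4), G = 24.
W^NE = Σw_i − G^NE + (Σα_i)·G^NE = 57 + 4.1·24 = 155.4.
Planner: ∂(Σu_j)/∂c_i = Σα_j − 1 = 4.1 > 0, so everyone contributes w_i; G^SO = 57, W^SO = 57 + 4.1·57 = 290.7.
Deadweight loss = 135.3.

135.3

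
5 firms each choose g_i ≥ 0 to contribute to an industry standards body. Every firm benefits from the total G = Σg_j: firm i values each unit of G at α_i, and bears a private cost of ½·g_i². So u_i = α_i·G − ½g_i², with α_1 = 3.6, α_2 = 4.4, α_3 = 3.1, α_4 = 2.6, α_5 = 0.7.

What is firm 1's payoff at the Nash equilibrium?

Firm i's FOC: ∂u_i/∂g_i = α_i − g_i = 0, so g_i* = α_i.
NE contributions = (3.6, 4.4, 3.1, 2.6, 0.7); G = 14.4.
u_1 = α_1·G − ½·(g_1)² = 3.6·14.4 − ½·3.6² = 45.36.

45.36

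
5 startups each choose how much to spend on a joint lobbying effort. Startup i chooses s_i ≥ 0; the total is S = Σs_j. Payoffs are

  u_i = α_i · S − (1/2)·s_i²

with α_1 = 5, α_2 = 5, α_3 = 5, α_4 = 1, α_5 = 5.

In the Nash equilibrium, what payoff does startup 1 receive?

Startup i's FOC: ∂u_i/∂s_i = α_i − s_i = 0, so s_i* = α_i.
NE contributions = (5, 5, 5, 1, 5); S = 21.
u_1 = α_1·S − ½·(s_1)² = 5·21 − ½·5² = 92.5.

92.5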